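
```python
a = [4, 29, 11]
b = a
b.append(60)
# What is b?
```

After line 1: a = [4, 29, 11]
After line 2 (b = a is an alias, same object): a = [4, 29, 11], b = [4, 29, 11]
After line 3 (b.append mutates the shared list): a = [4, 29, 11, 60], b = [4, 29, 11, 60]

[4, 29, 11, 60]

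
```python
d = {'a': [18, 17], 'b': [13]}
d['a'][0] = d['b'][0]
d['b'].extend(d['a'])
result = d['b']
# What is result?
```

After line 1: d = {'a': [18, 17], 'b': [13]}
After line 2 (a[0] = b[0] = 13): d = {'a': [13, 17], 'b': [13]}
After line 3 (b.extend(a) appends [13, 17]): d = {'a': [13, 17], 'b': [13, 13, 17]}
After line 4: result = d['b'] = [13, 13, 17]

[13, 13, 17]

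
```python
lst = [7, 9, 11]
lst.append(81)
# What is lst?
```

[7, 9, 11, 81]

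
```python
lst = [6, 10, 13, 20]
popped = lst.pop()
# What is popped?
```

20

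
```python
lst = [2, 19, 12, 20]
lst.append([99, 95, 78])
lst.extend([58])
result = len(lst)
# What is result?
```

After line 1: lst = [2, 19, 12, 20]
After line 2 (append adds [99, 95, 78] as single element): lst = [2, 19, 12, 20, [99, 95, 78]]
After line 3 (extend unpacks [58], adds 58): lst = [2, 19, 12, 20, [99, 95, 78], 58]
After line 4: result = len(lst) = 6

6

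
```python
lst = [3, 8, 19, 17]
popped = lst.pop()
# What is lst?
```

[3, 8, 19]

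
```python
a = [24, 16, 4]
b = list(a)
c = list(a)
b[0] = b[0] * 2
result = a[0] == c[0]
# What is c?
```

After line 1: a = [24, 16, 4]
After line 2 (b = list(a), copy): a = [24, 16, 4], b = [24, 16, 4]
After line 3 (c = list(a) is a copy, new object): c = [24, 16, 4]
After line 4 (b[0] = 24 * 2 = 48; only b mutates (copy)): a = [24, 16, 4], b = [48, 16, 4], c = [24, 16, 4]
After line 5 (a[0] = 24, c[0] = 24; result = True)

[24, 16, 4]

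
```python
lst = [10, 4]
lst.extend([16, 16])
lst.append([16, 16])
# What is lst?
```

After line 1: lst = [10, 4]
After line 2 (extend unpacks [16, 16]): lst = [10, 4, 16, 16]
After line 3 (append adds [16, 16] as single element): lst = [10, 4, 16, 16, [16, 16]]

[10, 4, 16, 16, [16, 16]]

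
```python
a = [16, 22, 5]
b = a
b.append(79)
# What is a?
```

After line 1: a = [16, 22, 5]
After line 2 (b = a is an alias, same object): a = [16, 22, 5], b = [16, 22, 5]
After line 3 (b.append mutates the shared list): a = [16, 22, 5, 79], b = [16, 22, 5, 79]

[16, 22, 5, 79]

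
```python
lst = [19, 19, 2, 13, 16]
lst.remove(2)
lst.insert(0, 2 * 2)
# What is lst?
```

After line 1: lst = [19, 19, 2, 13, 16]
After line 2 (remove first 2): lst = [19, 19, 13, 16]
After line 3 (insert 4 at index 0): lst = [4, 19, 19, 13, 16]

[4, 19, 19, 13, 16]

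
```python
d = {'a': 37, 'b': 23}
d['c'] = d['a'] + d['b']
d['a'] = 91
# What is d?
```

After line 1: d = {'a': 37, 'b': 23}
After line 2 (d['c'] = 37 + 23): d = {'a': 37, 'b': 23, 'c': 60}
After line 3: d = {'a': 91, 'b': 23, 'c': 60}

{'a': 91, 'b': 23, 'c': 60}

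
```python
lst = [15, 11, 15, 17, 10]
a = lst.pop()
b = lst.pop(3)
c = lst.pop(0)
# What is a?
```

After line 1: lst = [15, 11, 15, 17, 10]
After line 2 (pop() -> a = 10): lst = [15, 11, 15, 17]
After line 3 (pop(3) -> b = 17): lst = [15, 11, 15]
After line 4 (pop(0) -> c = 15): lst = [11, 15]

10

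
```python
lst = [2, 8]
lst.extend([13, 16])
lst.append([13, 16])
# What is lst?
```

After line 1: lst = [2, 8]
After line 2 (extend unpacks [13, 16]): lst = [2, 8, 13, 16]
After line 3 (append adds [13, 16] as single element): lst = [2, 8, 13, 16, [13, 16]]

[2, 8, 13, 16, [13, 16]]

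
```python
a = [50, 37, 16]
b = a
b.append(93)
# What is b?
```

After line 1: a = [50, 37, 16]
After line 2 (b = a is an alias, same object): a = [50, 37, 16], b = [50, 37, 16]
After line 3 (b.append mutates the shared list): a = [50, 37, 16, 93], b = [50, 37, 16, 93]

[50, 37, 16, 93]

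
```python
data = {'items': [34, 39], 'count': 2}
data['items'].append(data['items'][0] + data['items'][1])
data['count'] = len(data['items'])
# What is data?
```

After line 1: data = {'items': [34, 39], 'count': 2}
After line 2 (append 34 + 39 = 73): data = {'items': [34, 39, 73], 'count': 2}
After line 3 (count = len(items) = 3): data = {'items': [34, 39, 73], 'count': 3}

{'items': [34, 39, 73], 'count': 3}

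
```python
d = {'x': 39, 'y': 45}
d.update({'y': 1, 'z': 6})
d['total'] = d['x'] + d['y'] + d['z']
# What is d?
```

After line 1: d = {'x': 39, 'y': 45}
After line 2 (y overwritten, z added): d = {'x': 39, 'y': 1, 'z': 6}
After line 3 (total = 39 + 1 + 6 = 46): d = {'x': 39, 'y': 1, 'z': 6, 'total': 46}

{'x': 39, 'y': 1, 'z': 6, 'total': 46}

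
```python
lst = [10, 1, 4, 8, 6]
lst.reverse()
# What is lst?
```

[6, 8, 4, 1, 10]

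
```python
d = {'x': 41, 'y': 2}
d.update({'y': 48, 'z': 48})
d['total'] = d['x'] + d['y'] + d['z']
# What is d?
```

After line 1: d = {'x': 41, 'y': 2}
After line 2 (y overwritten, z added): d = {'x': 41, 'y': 48, 'z': 48}
After line 3 (total = 41 + 48 + 48 = 137): d = {'x': 41, 'y': 48, 'z': 48, 'total': 137}

{'x': 41, 'y': 48, 'z': 48, 'total': 137}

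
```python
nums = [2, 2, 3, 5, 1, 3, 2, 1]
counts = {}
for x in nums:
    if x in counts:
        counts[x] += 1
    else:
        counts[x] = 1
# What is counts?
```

Initial: counts = {}, nums = [2, 2, 3, 5, 1, 3, 2, 1]
See 2: counts = {2: 1}
See 2: counts = {2: 2}
See 3: counts = {2: 2, 3: 1}
See 5: counts = {2: 2, 3: 1, 5: 1}
See 1: counts = {2: 2, 3: 1, 5: 1, 1: 1}
See 3: counts = {2: 2, 3: 2, 5: 1, 1: 1}
See 2: counts = {2: 3, 3: 2, 5: 1, 1: 1}
See 1: counts = {2: 3, 3: 2, 5: 1, 1: 2}

{2: 3, 3: 2, 5: 1, 1: 2}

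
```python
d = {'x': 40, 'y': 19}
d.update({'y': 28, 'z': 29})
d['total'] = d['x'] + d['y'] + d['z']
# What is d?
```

After line 1: d = {'x': 40, 'y': 19}
After line 2 (y overwritten, z added): d = {'x': 40, 'y': 28, 'z': 29}
After line 3 (total = 40 + 28 + 29 = 97): d = {'x': 40, 'y': 28, 'z': 29, 'total': 97}

{'x': 40, 'y': 28, 'z': 29, 'total': 97}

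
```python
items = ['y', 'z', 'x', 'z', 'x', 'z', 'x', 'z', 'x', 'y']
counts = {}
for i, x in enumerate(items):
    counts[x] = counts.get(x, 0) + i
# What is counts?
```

Initial: counts = {}, items = ['y', 'z', 'x', 'z', 'x', 'z', 'x', 'z', 'x', 'y']
i=0, x='y': counts = {'y': 0}
i=1, x='z': counts = {'y': 0, 'z': 1}
i=2, x='x': counts = {'y': 0, 'z': 1, 'x': 2}
i=3, x='z': counts = {'y': 0, 'z': 4, 'x': 2}
i=4, x='x': counts = {'y': 0, 'z': 4, 'x': 6}
i=5, x='z': counts = {'y': 0, 'z': 9, 'x': 6}
i=6, x='x': counts = {'y': 0, 'z': 9, 'x': 12}
i=7, x='z': counts = {'y': 0, 'z': 16, 'x': 12}
i=8, x='x': counts = {'y': 0, 'z': 16, 'x': 20}
i=9, x='y': counts = {'y': 9, 'z': 16, 'x': 20}

{'y': 9, 'z': 16, 'x': 20}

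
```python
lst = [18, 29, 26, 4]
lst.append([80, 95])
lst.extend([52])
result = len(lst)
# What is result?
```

After line 1: lst = [18, 29, 26, 4]
After line 2 (append adds [80, 95] as single element): lst = [18, 29, 26, 4, [80, 95]]
After line 3 (extend unpacks [52], adds 52): lst = [18, 29, 26, 4, [80, 95], 52]
After line 4: result = len(lst) = 6

6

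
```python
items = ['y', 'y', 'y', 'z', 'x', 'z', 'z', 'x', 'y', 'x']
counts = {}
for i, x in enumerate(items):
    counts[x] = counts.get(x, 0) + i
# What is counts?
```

Initial: counts = {}, items = ['y', 'y', 'y', 'z', 'x', 'z', 'z', 'x', 'y', 'x']
i=0, x='y': counts = {'y': 0}
i=1, x='y': counts = {'y': 1}
i=2, x='y': counts = {'y': 3}
i=3, x='z': counts = {'y': 3, 'z': 3}
i=4, x='x': counts = {'y': 3, 'z': 3, 'x': 4}
i=5, x='z': counts = {'y': 3, 'z': 8, 'x': 4}
i=6, x='z': counts = {'y': 3, 'z': 14, 'x': 4}
i=7, x='x': counts = {'y': 3, 'z': 14, 'x': 11}
i=8, x='y': counts = {'y': 11, 'z': 14, 'x': 11}
i=9, x='x': counts = {'y': 11, 'z': 14, 'x': 20}

{'y': 11, 'z': 14, 'x': 20}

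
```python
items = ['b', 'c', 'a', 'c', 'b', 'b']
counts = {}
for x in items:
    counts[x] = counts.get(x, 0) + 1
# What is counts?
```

Initial: counts = {}, items = ['b', 'c', 'a', 'c', 'b', 'b']
See 'b': counts = {'b': 1}
See 'c': counts = {'b': 1, 'c': 1}
See 'a': counts = {'b': 1, 'c': 1, 'a': 1}
See 'c': counts = {'b': 1, 'c': 2, 'a': 1}
See 'b': counts = {'b': 2, 'c': 2, 'a': 1}
See 'b': counts = {'b': 3, 'c': 2, 'a': 1}

{'b': 3, 'c': 2, 'a': 1}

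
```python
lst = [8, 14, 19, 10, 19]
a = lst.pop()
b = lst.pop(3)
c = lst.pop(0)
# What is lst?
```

After line 1: lst = [8, 14, 19, 10, 19]
After line 2 (pop() -> a = 19): lst = [8, 14, 19, 10]
After line 3 (pop(3) -> b = 10): lst = [8, 14, 19]
After line 4 (pop(0) -> c = 8): lst = [14, 19]

[14, 19]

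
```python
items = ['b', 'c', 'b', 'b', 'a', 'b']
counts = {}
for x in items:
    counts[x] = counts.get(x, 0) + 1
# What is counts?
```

Initial: counts = {}, items = ['b', 'c', 'b', 'b', 'a', 'b']
See 'b': counts = {'b': 1}
See 'c': counts = {'b': 1, 'c': 1}
See 'b': counts = {'b': 2, 'c': 1}
See 'b': counts = {'b': 3, 'c': 1}
See 'a': counts = {'b': 3, 'c': 1, 'a': 1}
See 'b': counts = {'b': 4, 'c': 1, 'a': 1}

{'b': 4, 'c': 1, 'a': 1}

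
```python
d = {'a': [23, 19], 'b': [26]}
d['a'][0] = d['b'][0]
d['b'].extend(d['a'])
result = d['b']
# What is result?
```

After line 1: d = {'a': [23, 19], 'b': [26]}
After line 2 (a[0] = b[0] = 26): d = {'a': [26, 19], 'b': [26]}
After line 3 (b.extend(a) appends [26, 19]): d = {'a': [26, 19], 'b': [26, 26, 19]}
After line 4: result = d['b'] = [26, 26, 19]

[26, 26, 19]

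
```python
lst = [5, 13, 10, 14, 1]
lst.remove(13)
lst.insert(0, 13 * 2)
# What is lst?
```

After line 1: lst = [5, 13, 10, 14, 1]
After line 2 (remove first 13): lst = [5, 10, 14, 1]
After line 3 (insert 26 at index 0): lst = [26, 5, 10, 14, 1]

[26, 5, 10, 14, 1]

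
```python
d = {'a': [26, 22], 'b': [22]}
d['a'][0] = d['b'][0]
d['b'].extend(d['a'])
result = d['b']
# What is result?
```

After line 1: d = {'a': [26, 22], 'b': [22]}
After line 2 (a[0] = b[0] = 22): d = {'a': [22, 22], 'b': [22]}
After line 3 (b.extend(a) appends [22, 22]): d = {'a': [22, 22], 'b': [22, 22, 22]}
After line 4: result = d['b'] = [22, 22, 22]

[22, 22, 22]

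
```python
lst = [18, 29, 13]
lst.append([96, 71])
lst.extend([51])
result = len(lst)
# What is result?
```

After line 1: lst = [18, 29, 13]
After line 2 (append adds [96, 71] as single element): lst = [18, 29, 13, [96, 71]]
After line 3 (extend unpacks [51], adds 51): lst = [18, 29, 13, [96, 71], 51]
After line 4: result = len(lst) = 5

5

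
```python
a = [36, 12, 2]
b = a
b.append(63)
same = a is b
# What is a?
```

After line 1: a = [36, 12, 2]
After line 2 (b = a is an alias, same object): a = [36, 12, 2], b = [36, 12, 2]
After line 3 (b.append mutates the shared list): a = [36, 12, 2, 63], b = [36, 12, 2, 63]
After line 4 (same = a is b; same object -> True): same = True

[36, 12, 2, 63]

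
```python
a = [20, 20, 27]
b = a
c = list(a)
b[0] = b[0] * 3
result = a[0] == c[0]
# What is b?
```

After line 1: a = [20, 20, 27]
After line 2 (b = a, alias): a = [20, 20, 27], b = [20, 20, 27]
After line 3 (c = list(a) is a copy, new object): c = [20, 20, 27]
After line 4 (b[0] = 20 * 3 = 60; mutates shared a/b): a = b = [60, 20, 27], c = [20, 20, 27]
After line 5 (a[0] = 60, c[0] = 20; result = False)

[60, 20, 27]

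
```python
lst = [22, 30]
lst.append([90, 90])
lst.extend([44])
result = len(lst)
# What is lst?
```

After line 1: lst = [22, 30]
After line 2 (append adds [90, 90] as single element): lst = [22, 30, [90, 90]]
After line 3 (extend unpacks [44], adds 44): lst = [22, 30, [90, 90], 44]
After line 4: result = len(lst) = 4

[22, 30, [90, 90], 44]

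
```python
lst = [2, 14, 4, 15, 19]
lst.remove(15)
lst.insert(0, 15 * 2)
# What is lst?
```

After line 1: lst = [2, 14, 4, 15, 19]
After line 2 (remove first 15): lst = [2, 14, 4, 19]
After line 3 (insert 30 at index 0): lst = [30, 2, 14, 4, 19]

[30, 2, 14, 4, 19]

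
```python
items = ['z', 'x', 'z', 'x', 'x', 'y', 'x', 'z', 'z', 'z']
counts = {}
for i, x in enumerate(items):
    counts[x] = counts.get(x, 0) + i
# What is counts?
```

Initial: counts = {}, items = ['z', 'x', 'z', 'x', 'x', 'y', 'x', 'z', 'z', 'z']
i=0, x='z': counts = {'z': 0}
i=1, x='x': counts = {'z': 0, 'x': 1}
i=2, x='z': counts = {'z': 2, 'x': 1}
i=3, x='x': counts = {'z': 2, 'x': 4}
i=4, x='x': counts = {'z': 2, 'x': 8}
i=5, x='y': counts = {'z': 2, 'x': 8, 'y': 5}
i=6, x='x': counts = {'z': 2, 'x': 14, 'y': 5}
i=7, x='z': counts = {'z': 9, 'x': 14, 'y': 5}
i=8, x='z': counts = {'z': 17, 'x': 14, 'y': 5}
i=9, x='z': counts = {'z': 26, 'x': 14, 'y': 5}

{'z': 26, 'x': 14, 'y': 5}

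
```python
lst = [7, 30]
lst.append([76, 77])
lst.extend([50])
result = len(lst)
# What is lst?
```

After line 1: lst = [7, 30]
After line 2 (append adds [76, 77] as single element): lst = [7, 30, [76, 77]]
After line 3 (extend unpacks [50], adds 50): lst = [7, 30, [76, 77], 50]
After line 4: result = len(lst) = 4

[7, 30, [76, 77], 50]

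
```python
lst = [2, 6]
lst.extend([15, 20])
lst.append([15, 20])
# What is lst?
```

After line 1: lst = [2, 6]
After line 2 (extend unpacks [15, 20]): lst = [2, 6, 15, 20]
After line 3 (append adds [15, 20] as single element): lst = [2, 6, 15, 20, [15, 20]]

[2, 6, 15, 20, [15, 20]]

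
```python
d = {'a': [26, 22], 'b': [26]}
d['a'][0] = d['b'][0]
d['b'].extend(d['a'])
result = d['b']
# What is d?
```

After line 1: d = {'a': [26, 22], 'b': [26]}
After line 2 (a[0] = b[0] = 26): d = {'a': [26, 22], 'b': [26]}
After line 3 (b.extend(a) appends [26, 22]): d = {'a': [26, 22], 'b': [26, 26, 22]}
After line 4: result = d['b'] = [26, 26, 22]

{'a': [26, 22], 'b': [26, 26, 22]}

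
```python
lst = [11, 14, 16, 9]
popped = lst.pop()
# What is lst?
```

[11, 14, 16]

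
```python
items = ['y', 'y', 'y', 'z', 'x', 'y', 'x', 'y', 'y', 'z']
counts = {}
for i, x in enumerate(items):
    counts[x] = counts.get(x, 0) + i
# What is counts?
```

Initial: counts = {}, items = ['y', 'y', 'y', 'z', 'x', 'y', 'x', 'y', 'y', 'z']
i=0, x='y': counts = {'y': 0}
i=1, x='y': counts = {'y': 1}
i=2, x='y': counts = {'y': 3}
i=3, x='z': counts = {'y': 3, 'z': 3}
i=4, x='x': counts = {'y': 3, 'z': 3, 'x': 4}
i=5, x='y': counts = {'y': 8, 'z': 3, 'x': 4}
i=6, x='x': counts = {'y': 8, 'z': 3, 'x': 10}
i=7, x='y': counts = {'y': 15, 'z': 3, 'x': 10}
i=8, x='y': counts = {'y': 23, 'z': 3, 'x': 10}
i=9, x='z': counts = {'y': 23, 'z': 12, 'x': 10}

{'y': 23, 'z': 12, 'x': 10}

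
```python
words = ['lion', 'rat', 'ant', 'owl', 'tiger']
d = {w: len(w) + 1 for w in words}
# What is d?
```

{'lion': 5, 'rat': 4, 'ant': 4, 'owl': 4, 'tiger': 6}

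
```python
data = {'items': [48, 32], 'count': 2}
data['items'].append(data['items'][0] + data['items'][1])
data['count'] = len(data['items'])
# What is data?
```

After line 1: data = {'items': [48, 32], 'count': 2}
After line 2 (append 48 + 32 = 80): data = {'items': [48, 32, 80], 'count': 2}
After line 3 (count = len(items) = 3): data = {'items': [48, 32, 80], 'count': 3}

{'items': [48, 32, 80], 'count': 3}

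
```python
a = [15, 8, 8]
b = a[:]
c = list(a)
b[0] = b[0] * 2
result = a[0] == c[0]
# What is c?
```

After line 1: a = [15, 8, 8]
After line 2 (b = a[:], copy): a = [15, 8, 8], b = [15, 8, 8]
After line 3 (c = list(a) is a copy, new object): c = [15, 8, 8]
After line 4 (b[0] = 15 * 2 = 30; only b mutates (copy)): a = [15, 8, 8], b = [30, 8, 8], c = [15, 8, 8]
After line 5 (a[0] = 15, c[0] = 15; result = True)

[15, 8, 8]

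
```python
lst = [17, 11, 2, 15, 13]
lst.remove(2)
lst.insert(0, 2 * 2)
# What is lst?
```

After line 1: lst = [17, 11, 2, 15, 13]
After line 2 (remove first 2): lst = [17, 11, 15, 13]
After line 3 (insert 4 at index 0): lst = [4, 17, 11, 15, 13]

[4, 17, 11, 15, 13]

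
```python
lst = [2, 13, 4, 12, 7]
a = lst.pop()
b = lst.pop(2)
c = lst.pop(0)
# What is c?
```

After line 1: lst = [2, 13, 4, 12, 7]
After line 2 (pop() -> a = 7): lst = [2, 13, 4, 12]
After line 3 (pop(2) -> b = 4): lst = [2, 13, 12]
After line 4 (pop(0) -> c = 2): lst = [13, 12]

2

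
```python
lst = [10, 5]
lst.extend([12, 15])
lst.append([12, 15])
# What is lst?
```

After line 1: lst = [10, 5]
After line 2 (extend unpacks [12, 15]): lst = [10, 5, 12, 15]
After line 3 (append adds [12, 15] as single element): lst = [10, 5, 12, 15, [12, 15]]

[10, 5, 12, 15, [12, 15]]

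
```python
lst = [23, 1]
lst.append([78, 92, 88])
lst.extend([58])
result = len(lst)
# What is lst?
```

After line 1: lst = [23, 1]
After line 2 (append adds [78, 92, 88] as single element): lst = [23, 1, [78, 92, 88]]
After line 3 (extend unpacks [58], adds 58): lst = [23, 1, [78, 92, 88], 58]
After line 4: result = len(lst) = 4

[23, 1, [78, 92, 88], 58]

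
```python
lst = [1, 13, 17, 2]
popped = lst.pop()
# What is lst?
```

[1, 13, 17]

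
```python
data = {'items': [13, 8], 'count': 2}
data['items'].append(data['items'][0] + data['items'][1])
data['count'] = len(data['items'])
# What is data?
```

After line 1: data = {'items': [13, 8], 'count': 2}
After line 2 (append 13 + 8 = 21): data = {'items': [13, 8, 21], 'count': 2}
After line 3 (count = len(items) = 3): data = {'items': [13, 8, 21], 'count': 3}

{'items': [13, 8, 21], 'count': 3}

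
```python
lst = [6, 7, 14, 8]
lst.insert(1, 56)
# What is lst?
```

[6, 56, 7, 14, 8]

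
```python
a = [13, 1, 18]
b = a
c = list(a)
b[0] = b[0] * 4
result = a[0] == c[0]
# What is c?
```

After line 1: a = [13, 1, 18]
After line 2 (b = a, alias): a = [13, 1, 18], b = [13, 1, 18]
After line 3 (c = list(a) is a copy, new object): c = [13, 1, 18]
After line 4 (b[0] = 13 * 4 = 52; mutates shared a/b): a = b = [52, 1, 18], c = [13, 1, 18]
After line 5 (a[0] = 52, c[0] = 13; result = False)

[13, 1, 18]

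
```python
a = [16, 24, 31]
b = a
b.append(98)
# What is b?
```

After line 1: a = [16, 24, 31]
After line 2 (b = a is an alias, same object): a = [16, 24, 31], b = [16, 24, 31]
After line 3 (b.append mutates the shared list): a = [16, 24, 31, 98], b = [16, 24, 31, 98]

[16, 24, 31, 98]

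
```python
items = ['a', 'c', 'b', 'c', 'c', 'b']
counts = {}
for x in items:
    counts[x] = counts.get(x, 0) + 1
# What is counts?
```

Initial: counts = {}, items = ['a', 'c', 'b', 'c', 'c', 'b']
See 'a': counts = {'a': 1}
See 'c': counts = {'a': 1, 'c': 1}
See 'b': counts = {'a': 1, 'c': 1, 'b': 1}
See 'c': counts = {'a': 1, 'c': 2, 'b': 1}
See 'c': counts = {'a': 1, 'c': 3, 'b': 1}
See 'b': counts = {'a': 1, 'c': 3, 'b': 2}

{'a': 1, 'c': 3, 'b': 2}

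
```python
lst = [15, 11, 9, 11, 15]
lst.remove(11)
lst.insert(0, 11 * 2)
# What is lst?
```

After line 1: lst = [15, 11, 9, 11, 15]
After line 2 (remove first 11): lst = [15, 9, 11, 15]
After line 3 (insert 22 at index 0): lst = [22, 15, 9, 11, 15]

[22, 15, 9, 11, 15]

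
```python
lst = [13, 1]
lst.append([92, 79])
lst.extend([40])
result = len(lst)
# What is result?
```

After line 1: lst = [13, 1]
After line 2 (append adds [92, 79] as single element): lst = [13, 1, [92, 79]]
After line 3 (extend unpacks [40], adds 40): lst = [13, 1, [92, 79], 40]
After line 4: result = len(lst) = 4

4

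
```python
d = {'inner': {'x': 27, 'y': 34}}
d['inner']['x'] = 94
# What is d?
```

After line 1: d = {'inner': {'x': 27, 'y': 34}}
After line 2 (inner x overwritten): d = {'inner': {'x': 94, 'y': 34}}

{'inner': {'x': 94, 'y': 34}}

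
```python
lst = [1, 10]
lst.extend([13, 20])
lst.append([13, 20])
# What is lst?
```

After line 1: lst = [1, 10]
After line 2 (extend unpacks [13, 20]): lst = [1, 10, 13, 20]
After line 3 (append adds [13, 20] as single element): lst = [1, 10, 13, 20, [13, 20]]

[1, 10, 13, 20, [13, 20]]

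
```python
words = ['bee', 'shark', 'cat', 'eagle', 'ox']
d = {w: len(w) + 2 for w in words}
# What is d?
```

{'bee': 5, 'shark': 7, 'cat': 5, 'eagle': 7, 'ox': 4}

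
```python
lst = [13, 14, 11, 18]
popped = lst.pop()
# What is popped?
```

18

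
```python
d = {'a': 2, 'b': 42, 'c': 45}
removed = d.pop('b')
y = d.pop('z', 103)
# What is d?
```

After line 1: d = {'a': 2, 'b': 42, 'c': 45}
After line 2 (pop 'b' returns 42): d = {'a': 2, 'c': 45}, removed = 42
After line 3 (pop 'z' missing, returns default 103): d = {'a': 2, 'c': 45}, y = 103

{'a': 2, 'c': 45}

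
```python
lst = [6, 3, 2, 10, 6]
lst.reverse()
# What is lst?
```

[6, 10, 2, 3, 6]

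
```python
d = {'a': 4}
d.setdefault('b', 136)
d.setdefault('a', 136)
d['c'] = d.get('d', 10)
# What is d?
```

After line 1: d = {'a': 4}
After line 2 (setdefault adds 'b'=136): d = {'a': 4, 'b': 136}
After line 3 (setdefault 'a' no-op, already exists): d = {'a': 4, 'b': 136}
After line 4 (get('d', 10) returns default since 'd' not in d): d = {'a': 4, 'b': 136, 'c': 10}

{'a': 4, 'b': 136, 'c': 10}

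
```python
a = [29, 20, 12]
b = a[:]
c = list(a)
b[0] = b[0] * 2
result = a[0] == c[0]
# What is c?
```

After line 1: a = [29, 20, 12]
After line 2 (b = a[:], copy): a = [29, 20, 12], b = [29, 20, 12]
After line 3 (c = list(a) is a copy, new object): c = [29, 20, 12]
After line 4 (b[0] = 29 * 2 = 58; only b mutates (copy)): a = [29, 20, 12], b = [58, 20, 12], c = [29, 20, 12]
After line 5 (a[0] = 29, c[0] = 29; result = True)

[29, 20, 12]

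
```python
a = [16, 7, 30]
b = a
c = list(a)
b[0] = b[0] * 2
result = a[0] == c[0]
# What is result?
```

After line 1: a = [16, 7, 30]
After line 2 (b = a, alias): a = [16, 7, 30], b = [16, 7, 30]
After line 3 (c = list(a) is a copy, new object): c = [16, 7, 30]
After line 4 (b[0] = 16 * 2 = 32; mutates shared a/b): a = b = [32, 7, 30], c = [16, 7, 30]
After line 5 (a[0] = 32, c[0] = 16; result = False)

False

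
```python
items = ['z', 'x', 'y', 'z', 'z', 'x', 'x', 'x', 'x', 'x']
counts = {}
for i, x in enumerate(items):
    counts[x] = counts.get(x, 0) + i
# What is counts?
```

Initial: counts = {}, items = ['z', 'x', 'y', 'z', 'z', 'x', 'x', 'x', 'x', 'x']
i=0, x='z': counts = {'z': 0}
i=1, x='x': counts = {'z': 0, 'x': 1}
i=2, x='y': counts = {'z': 0, 'x': 1, 'y': 2}
i=3, x='z': counts = {'z': 3, 'x': 1, 'y': 2}
i=4, x='z': counts = {'z': 7, 'x': 1, 'y': 2}
i=5, x='x': counts = {'z': 7, 'x': 6, 'y': 2}
i=6, x='x': counts = {'z': 7, 'x': 12, 'y': 2}
i=7, x='x': counts = {'z': 7, 'x': 19, 'y': 2}
i=8, x='x': counts = {'z': 7, 'x': 27, 'y': 2}
i=9, x='x': counts = {'z': 7, 'x': 36, 'y': 2}

{'z': 7, 'x': 36, 'y': 2}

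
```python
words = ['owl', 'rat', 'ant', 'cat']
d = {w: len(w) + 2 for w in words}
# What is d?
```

{'owl': 5, 'rat': 5, 'ant': 5, 'cat': 5}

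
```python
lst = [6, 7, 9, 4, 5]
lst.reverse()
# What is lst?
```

[5, 4, 9, 7, 6]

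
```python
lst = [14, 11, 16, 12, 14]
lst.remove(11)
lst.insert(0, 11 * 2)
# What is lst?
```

After line 1: lst = [14, 11, 16, 12, 14]
After line 2 (remove first 11): lst = [14, 16, 12, 14]
After line 3 (insert 22 at index 0): lst = [22, 14, 16, 12, 14]

[22, 14, 16, 12, 14]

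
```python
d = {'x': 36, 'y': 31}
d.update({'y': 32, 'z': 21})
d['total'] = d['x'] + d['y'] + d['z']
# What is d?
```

After line 1: d = {'x': 36, 'y': 31}
After line 2 (y overwritten, z added): d = {'x': 36, 'y': 32, 'z': 21}
After line 3 (total = 36 + 32 + 21 = 89): d = {'x': 36, 'y': 32, 'z': 21, 'total': 89}

{'x': 36, 'y': 32, 'z': 21, 'total': 89}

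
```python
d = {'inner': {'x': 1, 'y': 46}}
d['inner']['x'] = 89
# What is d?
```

After line 1: d = {'inner': {'x': 1, 'y': 46}}
After line 2 (inner x overwritten): d = {'inner': {'x': 89, 'y': 46}}

{'inner': {'x': 89, 'y': 46}}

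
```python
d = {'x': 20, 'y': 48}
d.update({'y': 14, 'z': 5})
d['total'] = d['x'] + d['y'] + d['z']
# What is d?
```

After line 1: d = {'x': 20, 'y': 48}
After line 2 (y overwritten, z added): d = {'x': 20, 'y': 14, 'z': 5}
After line 3 (total = 20 + 14 + 5 = 39): d = {'x': 20, 'y': 14, 'z': 5, 'total': 39}

{'x': 20, 'y': 14, 'z': 5, 'total': 39}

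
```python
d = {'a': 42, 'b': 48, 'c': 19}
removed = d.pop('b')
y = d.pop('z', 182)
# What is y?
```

After line 1: d = {'a': 42, 'b': 48, 'c': 19}
After line 2 (pop 'b' returns 48): d = {'a': 42, 'c': 19}, removed = 48
After line 3 (pop 'z' missing, returns default 182): d = {'a': 42, 'c': 19}, y = 182

182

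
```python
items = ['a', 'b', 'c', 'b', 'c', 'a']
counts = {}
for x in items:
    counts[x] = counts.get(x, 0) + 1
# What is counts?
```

Initial: counts = {}, items = ['a', 'b', 'c', 'b', 'c', 'a']
See 'a': counts = {'a': 1}
See 'b': counts = {'a': 1, 'b': 1}
See 'c': counts = {'a': 1, 'b': 1, 'c': 1}
See 'b': counts = {'a': 1, 'b': 2, 'c': 1}
See 'c': counts = {'a': 1, 'b': 2, 'c': 2}
See 'a': counts = {'a': 2, 'b': 2, 'c': 2}

{'a': 2, 'b': 2, 'c': 2}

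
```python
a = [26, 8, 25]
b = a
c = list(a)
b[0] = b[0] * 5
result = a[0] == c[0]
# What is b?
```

After line 1: a = [26, 8, 25]
After line 2 (b = a, alias): a = [26, 8, 25], b = [26, 8, 25]
After line 3 (c = list(a) is a copy, new object): c = [26, 8, 25]
After line 4 (b[0] = 26 * 5 = 130; mutates shared a/b): a = b = [130, 8, 25], c = [26, 8, 25]
After line 5 (a[0] = 130, c[0] = 26; result = False)

[130, 8, 25]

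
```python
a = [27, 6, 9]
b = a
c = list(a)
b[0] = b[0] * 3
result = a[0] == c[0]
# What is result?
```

After line 1: a = [27, 6, 9]
After line 2 (b = a, alias): a = [27, 6, 9], b = [27, 6, 9]
After line 3 (c = list(a) is a copy, new object): c = [27, 6, 9]
After line 4 (b[0] = 27 * 3 = 81; mutates shared a/b): a = b = [81, 6, 9], c = [27, 6, 9]
After line 5 (a[0] = 81, c[0] = 27; result = False)

False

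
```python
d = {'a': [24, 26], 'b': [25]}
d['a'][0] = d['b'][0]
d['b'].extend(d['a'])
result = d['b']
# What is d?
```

After line 1: d = {'a': [24, 26], 'b': [25]}
After line 2 (a[0] = b[0] = 25): d = {'a': [25, 26], 'b': [25]}
After line 3 (b.extend(a) appends [25, 26]): d = {'a': [25, 26], 'b': [25, 25, 26]}
After line 4: result = d['b'] = [25, 25, 26]

{'a': [25, 26], 'b': [25, 25, 26]}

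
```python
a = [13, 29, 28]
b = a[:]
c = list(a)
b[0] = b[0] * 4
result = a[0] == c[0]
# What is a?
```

After line 1: a = [13, 29, 28]
After line 2 (b = a[:], copy): a = [13, 29, 28], b = [13, 29, 28]
After line 3 (c = list(a) is a copy, new object): c = [13, 29, 28]
After line 4 (b[0] = 13 * 4 = 52; only b mutates (copy)): a = [13, 29, 28], b = [52, 29, 28], c = [13, 29, 28]
After line 5 (a[0] = 13, c[0] = 13; result = True)

[13, 29, 28]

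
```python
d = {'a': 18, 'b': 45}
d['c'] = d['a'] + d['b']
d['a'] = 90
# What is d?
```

After line 1: d = {'a': 18, 'b': 45}
After line 2 (d['c'] = 18 + 45): d = {'a': 18, 'b': 45, 'c': 63}
After line 3: d = {'a': 90, 'b': 45, 'c': 63}

{'a': 90, 'b': 45, 'c': 63}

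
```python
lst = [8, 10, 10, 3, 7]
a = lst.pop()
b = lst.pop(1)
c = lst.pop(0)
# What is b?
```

After line 1: lst = [8, 10, 10, 3, 7]
After line 2 (pop() -> a = 7): lst = [8, 10, 10, 3]
After line 3 (pop(1) -> b = 10): lst = [8, 10, 3]
After line 4 (pop(0) -> c = 8): lst = [10, 3]

10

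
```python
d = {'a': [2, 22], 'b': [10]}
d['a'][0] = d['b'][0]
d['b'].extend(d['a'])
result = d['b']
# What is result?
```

After line 1: d = {'a': [2, 22], 'b': [10]}
After line 2 (a[0] = b[0] = 10): d = {'a': [10, 22], 'b': [10]}
After line 3 (b.extend(a) appends [10, 22]): d = {'a': [10, 22], 'b': [10, 10, 22]}
After line 4: result = d['b'] = [10, 10, 22]

[10, 10, 22]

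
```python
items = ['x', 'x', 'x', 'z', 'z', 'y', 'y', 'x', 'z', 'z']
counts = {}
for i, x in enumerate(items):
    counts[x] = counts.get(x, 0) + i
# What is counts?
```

Initial: counts = {}, items = ['x', 'x', 'x', 'z', 'z', 'y', 'y', 'x', 'z', 'z']
i=0, x='x': counts = {'x': 0}
i=1, x='x': counts = {'x': 1}
i=2, x='x': counts = {'x': 3}
i=3, x='z': counts = {'x': 3, 'z': 3}
i=4, x='z': counts = {'x': 3, 'z': 7}
i=5, x='y': counts = {'x': 3, 'z': 7, 'y': 5}
i=6, x='y': counts = {'x': 3, 'z': 7, 'y': 11}
i=7, x='x': counts = {'x': 10, 'z': 7, 'y': 11}
i=8, x='z': counts = {'x': 10, 'z': 15, 'y': 11}
i=9, x='z': counts = {'x': 10, 'z': 24, 'y': 11}

{'x': 10, 'z': 24, 'y': 11}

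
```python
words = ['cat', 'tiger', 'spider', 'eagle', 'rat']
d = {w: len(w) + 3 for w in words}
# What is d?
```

{'cat': 6, 'tiger': 8, 'spider': 9, 'eagle': 8, 'rat': 6}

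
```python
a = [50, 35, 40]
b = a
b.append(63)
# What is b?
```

After line 1: a = [50, 35, 40]
After line 2 (b = a is an alias, same object): a = [50, 35, 40], b = [50, 35, 40]
After line 3 (b.append mutates the shared list): a = [50, 35, 40, 63], b = [50, 35, 40, 63]

[50, 35, 40, 63]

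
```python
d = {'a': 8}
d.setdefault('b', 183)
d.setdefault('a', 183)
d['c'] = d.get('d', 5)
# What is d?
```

After line 1: d = {'a': 8}
After line 2 (setdefault adds 'b'=183): d = {'a': 8, 'b': 183}
After line 3 (setdefault 'a' no-op, already exists): d = {'a': 8, 'b': 183}
After line 4 (get('d', 5) returns default since 'd' not in d): d = {'a': 8, 'b': 183, 'c': 5}

{'a': 8, 'b': 183, 'c': 5}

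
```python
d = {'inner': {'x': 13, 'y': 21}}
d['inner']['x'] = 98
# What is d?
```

After line 1: d = {'inner': {'x': 13, 'y': 21}}
After line 2 (inner x overwritten): d = {'inner': {'x': 98, 'y': 21}}

{'inner': {'x': 98, 'y': 21}}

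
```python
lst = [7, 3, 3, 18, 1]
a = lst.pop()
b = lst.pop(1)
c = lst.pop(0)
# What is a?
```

After line 1: lst = [7, 3, 3, 18, 1]
After line 2 (pop() -> a = 1): lst = [7, 3, 3, 18]
After line 3 (pop(1) -> b = 3): lst = [7, 3, 18]
After line 4 (pop(0) -> c = 7): lst = [3, 18]

1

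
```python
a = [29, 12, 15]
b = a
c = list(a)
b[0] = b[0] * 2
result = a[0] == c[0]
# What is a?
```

After line 1: a = [29, 12, 15]
After line 2 (b = a, alias): a = [29, 12, 15], b = [29, 12, 15]
After line 3 (c = list(a) is a copy, new object): c = [29, 12, 15]
After line 4 (b[0] = 29 * 2 = 58; mutates shared a/b): a = b = [58, 12, 15], c = [29, 12, 15]
After line 5 (a[0] = 58, c[0] = 29; result = False)

[58, 12, 15]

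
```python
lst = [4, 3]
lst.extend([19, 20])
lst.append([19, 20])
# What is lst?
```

After line 1: lst = [4, 3]
After line 2 (extend unpacks [19, 20]): lst = [4, 3, 19, 20]
After line 3 (append adds [19, 20] as single element): lst = [4, 3, 19, 20, [19, 20]]

[4, 3, 19, 20, [19, 20]]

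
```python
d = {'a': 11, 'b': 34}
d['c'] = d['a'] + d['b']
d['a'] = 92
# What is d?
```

After line 1: d = {'a': 11, 'b': 34}
After line 2 (d['c'] = 11 + 34): d = {'a': 11, 'b': 34, 'c': 45}
After line 3: d = {'a': 92, 'b': 34, 'c': 45}

{'a': 92, 'b': 34, 'c': 45}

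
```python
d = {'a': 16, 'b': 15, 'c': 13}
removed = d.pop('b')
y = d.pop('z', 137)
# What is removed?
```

After line 1: d = {'a': 16, 'b': 15, 'c': 13}
After line 2 (pop 'b' returns 15): d = {'a': 16, 'c': 13}, removed = 15
After line 3 (pop 'z' missing, returns default 137): d = {'a': 16, 'c': 13}, y = 137

15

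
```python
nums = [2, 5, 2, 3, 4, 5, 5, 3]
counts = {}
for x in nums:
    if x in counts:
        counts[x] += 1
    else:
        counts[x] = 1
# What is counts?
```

Initial: counts = {}, nums = [2, 5, 2, 3, 4, 5, 5, 3]
See 2: counts = {2: 1}
See 5: counts = {2: 1, 5: 1}
See 2: counts = {2: 2, 5: 1}
See 3: counts = {2: 2, 5: 1, 3: 1}
See 4: counts = {2: 2, 5: 1, 3: 1, 4: 1}
See 5: counts = {2: 2, 5: 2, 3: 1, 4: 1}
See 5: counts = {2: 2, 5: 3, 3: 1, 4: 1}
See 3: counts = {2: 2, 5: 3, 3: 2, 4: 1}

{2: 2, 5: 3, 3: 2, 4: 1}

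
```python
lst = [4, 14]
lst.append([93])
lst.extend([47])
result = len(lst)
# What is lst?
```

After line 1: lst = [4, 14]
After line 2 (append adds [93] as single element): lst = [4, 14, [93]]
After line 3 (extend unpacks [47], adds 47): lst = [4, 14, [93], 47]
After line 4: result = len(lst) = 4

[4, 14, [93], 47]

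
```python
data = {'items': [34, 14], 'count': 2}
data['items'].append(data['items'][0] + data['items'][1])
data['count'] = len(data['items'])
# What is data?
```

After line 1: data = {'items': [34, 14], 'count': 2}
After line 2 (append 34 + 14 = 48): data = {'items': [34, 14, 48], 'count': 2}
After line 3 (count = len(items) = 3): data = {'items': [34, 14, 48], 'count': 3}

{'items': [34, 14, 48], 'count': 3}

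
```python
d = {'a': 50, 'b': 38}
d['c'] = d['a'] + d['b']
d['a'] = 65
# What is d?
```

After line 1: d = {'a': 50, 'b': 38}
After line 2 (d['c'] = 50 + 38): d = {'a': 50, 'b': 38, 'c': 88}
After line 3: d = {'a': 65, 'b': 38, 'c': 88}

{'a': 65, 'b': 38, 'c': 88}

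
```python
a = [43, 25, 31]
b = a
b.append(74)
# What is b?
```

After line 1: a = [43, 25, 31]
After line 2 (b = a is an alias, same object): a = [43, 25, 31], b = [43, 25, 31]
After line 3 (b.append mutates the shared list): a = [43, 25, 31, 74], b = [43, 25, 31, 74]

[43, 25, 31, 74]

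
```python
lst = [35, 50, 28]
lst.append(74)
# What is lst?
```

[35, 50, 28, 74]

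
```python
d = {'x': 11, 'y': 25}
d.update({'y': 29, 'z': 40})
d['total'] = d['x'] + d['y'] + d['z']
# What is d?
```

After line 1: d = {'x': 11, 'y': 25}
After line 2 (y overwritten, z added): d = {'x': 11, 'y': 29, 'z': 40}
After line 3 (total = 11 + 29 + 40 = 80): d = {'x': 11, 'y': 29, 'z': 40, 'total': 80}

{'x': 11, 'y': 29, 'z': 40, 'total': 80}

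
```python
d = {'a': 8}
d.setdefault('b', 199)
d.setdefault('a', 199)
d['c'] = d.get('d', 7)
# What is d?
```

After line 1: d = {'a': 8}
After line 2 (setdefault adds 'b'=199): d = {'a': 8, 'b': 199}
After line 3 (setdefault 'a' no-op, already exists): d = {'a': 8, 'b': 199}
After line 4 (get('d', 7) returns default since 'd' not in d): d = {'a': 8, 'b': 199, 'c': 7}

{'a': 8, 'b': 199, 'c': 7}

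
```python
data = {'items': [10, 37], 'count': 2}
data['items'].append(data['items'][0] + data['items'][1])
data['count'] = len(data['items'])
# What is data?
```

After line 1: data = {'items': [10, 37], 'count': 2}
After line 2 (append 10 + 37 = 47): data = {'items': [10, 37, 47], 'count': 2}
After line 3 (count = len(items) = 3): data = {'items': [10, 37, 47], 'count': 3}

{'items': [10, 37, 47], 'count': 3}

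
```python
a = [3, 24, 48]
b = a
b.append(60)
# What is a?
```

After line 1: a = [3, 24, 48]
After line 2 (b = a is an alias, same object): a = [3, 24, 48], b = [3, 24, 48]
After line 3 (b.append mutates the shared list): a = [3, 24, 48, 60], b = [3, 24, 48, 60]

[3, 24, 48, 60]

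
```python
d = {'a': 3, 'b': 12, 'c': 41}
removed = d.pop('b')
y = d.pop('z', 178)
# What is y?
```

After line 1: d = {'a': 3, 'b': 12, 'c': 41}
After line 2 (pop 'b' returns 12): d = {'a': 3, 'c': 41}, removed = 12
After line 3 (pop 'z' missing, returns default 178): d = {'a': 3, 'c': 41}, y = 178

178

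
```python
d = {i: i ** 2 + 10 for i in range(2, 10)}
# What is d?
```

{2: 14, 3: 19, 4: 26, 5: 35, 6: 46, 7: 59, 8: 74, 9: 91}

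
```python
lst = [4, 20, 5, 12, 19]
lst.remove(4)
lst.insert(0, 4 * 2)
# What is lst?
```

After line 1: lst = [4, 20, 5, 12, 19]
After line 2 (remove first 4): lst = [20, 5, 12, 19]
After line 3 (insert 8 at index 0): lst = [8, 20, 5, 12, 19]

[8, 20, 5, 12, 19]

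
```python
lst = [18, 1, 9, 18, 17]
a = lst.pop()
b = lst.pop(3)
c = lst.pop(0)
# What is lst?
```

After line 1: lst = [18, 1, 9, 18, 17]
After line 2 (pop() -> a = 17): lst = [18, 1, 9, 18]
After line 3 (pop(3) -> b = 18): lst = [18, 1, 9]
After line 4 (pop(0) -> c = 18): lst = [1, 9]

[1, 9]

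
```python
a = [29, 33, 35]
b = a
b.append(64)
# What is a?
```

After line 1: a = [29, 33, 35]
After line 2 (b = a is an alias, same object): a = [29, 33, 35], b = [29, 33, 35]
After line 3 (b.append mutates the shared list): a = [29, 33, 35, 64], b = [29, 33, 35, 64]

[29, 33, 35, 64]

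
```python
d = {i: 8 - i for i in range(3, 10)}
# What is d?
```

{3: 5, 4: 4, 5: 3, 6: 2, 7: 1, 8: 0, 9: -1}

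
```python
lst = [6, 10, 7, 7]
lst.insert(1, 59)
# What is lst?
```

[6, 59, 10, 7, 7]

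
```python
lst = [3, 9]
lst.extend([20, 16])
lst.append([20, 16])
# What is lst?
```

After line 1: lst = [3, 9]
After line 2 (extend unpacks [20, 16]): lst = [3, 9, 20, 16]
After line 3 (append adds [20, 16] as single element): lst = [3, 9, 20, 16, [20, 16]]

[3, 9, 20, 16, [20, 16]]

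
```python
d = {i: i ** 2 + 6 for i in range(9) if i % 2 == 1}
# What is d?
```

{1: 7, 3: 15, 5: 31, 7: 55}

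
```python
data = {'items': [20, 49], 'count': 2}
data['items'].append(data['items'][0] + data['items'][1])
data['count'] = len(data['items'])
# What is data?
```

After line 1: data = {'items': [20, 49], 'count': 2}
After line 2 (append 20 + 49 = 69): data = {'items': [20, 49, 69], 'count': 2}
After line 3 (count = len(items) = 3): data = {'items': [20, 49, 69], 'count': 3}

{'items': [20, 49, 69], 'count': 3}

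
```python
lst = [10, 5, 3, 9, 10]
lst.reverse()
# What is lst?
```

[10, 9, 3, 5, 10]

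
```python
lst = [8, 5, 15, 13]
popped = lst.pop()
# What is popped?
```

13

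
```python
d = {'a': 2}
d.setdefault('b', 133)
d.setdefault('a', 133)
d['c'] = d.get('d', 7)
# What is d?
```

After line 1: d = {'a': 2}
After line 2 (setdefault adds 'b'=133): d = {'a': 2, 'b': 133}
After line 3 (setdefault 'a' no-op, already exists): d = {'a': 2, 'b': 133}
After line 4 (get('d', 7) returns default since 'd' not in d): d = {'a': 2, 'b': 133, 'c': 7}

{'a': 2, 'b': 133, 'c': 7}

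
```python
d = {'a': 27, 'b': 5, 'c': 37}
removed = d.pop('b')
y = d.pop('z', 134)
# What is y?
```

After line 1: d = {'a': 27, 'b': 5, 'c': 37}
After line 2 (pop 'b' returns 5): d = {'a': 27, 'c': 37}, removed = 5
After line 3 (pop 'z' missing, returns default 134): d = {'a': 27, 'c': 37}, y = 134

134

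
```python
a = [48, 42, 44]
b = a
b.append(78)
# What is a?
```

After line 1: a = [48, 42, 44]
After line 2 (b = a is an alias, same object): a = [48, 42, 44], b = [48, 42, 44]
After line 3 (b.append mutates the shared list): a = [48, 42, 44, 78], b = [48, 42, 44, 78]

[48, 42, 44, 78]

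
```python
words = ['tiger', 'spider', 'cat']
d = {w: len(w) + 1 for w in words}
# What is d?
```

{'tiger': 6, 'spider': 7, 'cat': 4}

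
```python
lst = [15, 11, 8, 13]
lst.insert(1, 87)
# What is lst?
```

[15, 87, 11, 8, 13]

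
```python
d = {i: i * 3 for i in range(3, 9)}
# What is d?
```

{3: 9, 4: 12, 5: 15, 6: 18, 7: 21, 8: 24}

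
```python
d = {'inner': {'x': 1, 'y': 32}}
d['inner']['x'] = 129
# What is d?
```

After line 1: d = {'inner': {'x': 1, 'y': 32}}
After line 2 (inner x overwritten): d = {'inner': {'x': 129, 'y': 32}}

{'inner': {'x': 129, 'y': 32}}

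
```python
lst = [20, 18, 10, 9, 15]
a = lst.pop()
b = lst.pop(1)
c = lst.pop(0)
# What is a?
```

After line 1: lst = [20, 18, 10, 9, 15]
After line 2 (pop() -> a = 15): lst = [20, 18, 10, 9]
After line 3 (pop(1) -> b = 18): lst = [20, 10, 9]
After line 4 (pop(0) -> c = 20): lst = [10, 9]

15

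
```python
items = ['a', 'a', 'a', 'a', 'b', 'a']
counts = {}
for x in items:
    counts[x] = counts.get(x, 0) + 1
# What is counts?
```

Initial: counts = {}, items = ['a', 'a', 'a', 'a', 'b', 'a']
See 'a': counts = {'a': 1}
See 'a': counts = {'a': 2}
See 'a': counts = {'a': 3}
See 'a': counts = {'a': 4}
See 'b': counts = {'a': 4, 'b': 1}
See 'a': counts = {'a': 5, 'b': 1}

{'a': 5, 'b': 1}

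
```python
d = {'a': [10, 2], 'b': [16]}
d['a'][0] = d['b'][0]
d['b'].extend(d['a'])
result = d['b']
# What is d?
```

After line 1: d = {'a': [10, 2], 'b': [16]}
After line 2 (a[0] = b[0] = 16): d = {'a': [16, 2], 'b': [16]}
After line 3 (b.extend(a) appends [16, 2]): d = {'a': [16, 2], 'b': [16, 16, 2]}
After line 4: result = d['b'] = [16, 16, 2]

{'a': [16, 2], 'b': [16, 16, 2]}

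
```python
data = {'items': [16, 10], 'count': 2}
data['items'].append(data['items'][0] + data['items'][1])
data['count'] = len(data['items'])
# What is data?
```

After line 1: data = {'items': [16, 10], 'count': 2}
After line 2 (append 16 + 10 = 26): data = {'items': [16, 10, 26], 'count': 2}
After line 3 (count = len(items) = 3): data = {'items': [16, 10, 26], 'count': 3}

{'items': [16, 10, 26], 'count': 3}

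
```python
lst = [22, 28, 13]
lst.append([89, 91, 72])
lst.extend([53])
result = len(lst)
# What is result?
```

After line 1: lst = [22, 28, 13]
After line 2 (append adds [89, 91, 72] as single element): lst = [22, 28, 13, [89, 91, 72]]
After line 3 (extend unpacks [53], adds 53): lst = [22, 28, 13, [89, 91, 72], 53]
After line 4: result = len(lst) = 5

5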